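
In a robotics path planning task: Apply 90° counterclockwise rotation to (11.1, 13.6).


90° CCW: (x,y) -> (-y, x)
(11.1,13.6) -> (-13.6, 11.1)

(-13.6, 11.1)


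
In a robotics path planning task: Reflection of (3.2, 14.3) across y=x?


Reflection over y=x: (x,y) -> (y,x)
(3.2, 14.3) -> (14.3, 3.2)

(14.3, 3.2)


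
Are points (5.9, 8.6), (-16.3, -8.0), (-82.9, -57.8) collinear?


Cross product: ((-16.3)-5.9)*((-57.8)-8.6) - ((-8)-8.6)*((-82.9)-5.9)
= 0

Yes, collinear


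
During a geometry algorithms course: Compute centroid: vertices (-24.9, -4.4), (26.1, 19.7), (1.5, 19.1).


Centroid = ((x_A+x_B+x_C)/3, (y_A+y_B+y_C)/3)
= (((-24.9)+26.1+1.5)/3, ((-4.4)+19.7+19.1)/3)
= (0.9, 11.4667)

(0.9, 11.4667)


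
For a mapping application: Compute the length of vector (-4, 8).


|u| = sqrt((-4)^2 + 8^2) = sqrt(80) = 8.9443

8.9443


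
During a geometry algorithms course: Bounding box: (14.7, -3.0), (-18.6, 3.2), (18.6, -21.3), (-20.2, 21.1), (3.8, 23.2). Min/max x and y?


x range: [-20.2, 18.6]
y range: [-21.3, 23.2]
Bounding box: (-20.2,-21.3) to (18.6,23.2)

(-20.2,-21.3) to (18.6,23.2)


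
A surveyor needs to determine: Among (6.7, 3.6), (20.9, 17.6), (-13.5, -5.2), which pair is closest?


d(P0,P1) = 19.9409, d(P0,P2) = 22.0336, d(P1,P2) = 41.2698
Closest: P0 and P1

Closest pair: (6.7, 3.6) and (20.9, 17.6), distance = 19.9409


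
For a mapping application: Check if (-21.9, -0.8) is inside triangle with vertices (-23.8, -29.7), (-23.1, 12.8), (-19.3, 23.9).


Cross products: AB x AP = -60.52, BC x BP = -65, CA x CP = -28.21
All same sign? yes

Yes, inside


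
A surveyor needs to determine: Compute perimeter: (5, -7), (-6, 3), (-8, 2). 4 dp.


Sides: (5, -7)->(-6, 3): sqrt(221) = 14.866069, (-6, 3)->(-8, 2): sqrt(5) = 2.236068, (-8, 2)->(5, -7): sqrt(250) = 15.811388
Sum = 32.913525
Perimeter = 32.9135

32.9135


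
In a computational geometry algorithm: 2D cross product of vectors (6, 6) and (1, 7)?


u x v = u_x*v_y - u_y*v_x = 6*7 - 6*1
= 42 - 6 = 36

36


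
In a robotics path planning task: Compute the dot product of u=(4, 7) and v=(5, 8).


u . v = u_x*v_x + u_y*v_y = 4*5 + 7*8
= 20 + 56 = 76

76


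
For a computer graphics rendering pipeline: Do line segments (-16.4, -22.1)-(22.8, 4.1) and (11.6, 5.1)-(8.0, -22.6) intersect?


Cross products: d1=-677.68, d2=313.84, d3=332.64, d4=-658.88
d1*d2 < 0 and d3*d4 < 0? yes

Yes, they intersect


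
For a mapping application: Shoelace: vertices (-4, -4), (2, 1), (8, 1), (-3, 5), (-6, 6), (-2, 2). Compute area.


Shoelace sum: ((-4)*1 - 2*(-4)) + (2*1 - 8*1) + (8*5 - (-3)*1) + ((-3)*6 - (-6)*5) + ((-6)*2 - (-2)*6) + ((-2)*(-4) - (-4)*2)
= 69
Area = |69|/2 = 34.5

34.5


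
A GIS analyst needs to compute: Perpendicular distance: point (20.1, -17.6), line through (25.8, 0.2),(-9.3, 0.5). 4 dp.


|cross product| = 626.49
|line direction| = sqrt(1232.1) = 35.1013
Distance = 626.49/sqrt(1232.1) = 17.8481

17.8481


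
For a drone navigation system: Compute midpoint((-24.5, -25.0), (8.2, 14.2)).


M = (((-24.5)+8.2)/2, ((-25)+14.2)/2)
= (-8.15, -5.4)

(-8.15, -5.4)


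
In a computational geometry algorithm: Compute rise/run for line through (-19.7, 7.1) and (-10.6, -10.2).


slope = (y2-y1)/(x2-x1) = ((-10.2)-7.1)/((-10.6)-(-19.7)) = (-17.3)/9.1 = -1.9011

-1.9011


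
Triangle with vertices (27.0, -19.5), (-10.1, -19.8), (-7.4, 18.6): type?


Side lengths squared: AB^2=1376.5, BC^2=1481.85, CA^2=2634.97
Sorted: [1376.5, 1481.85, 2634.97]
By sides: Scalene, By angles: Acute

Scalene, Acute


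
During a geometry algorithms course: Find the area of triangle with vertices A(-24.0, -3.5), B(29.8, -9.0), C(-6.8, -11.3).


Area = |x_A(y_B-y_C) + x_B(y_C-y_A) + x_C(y_A-y_B)|/2
= |(-55.2) + (-232.44) + (-37.4)|/2
= 325.04/2 = 162.52

162.52


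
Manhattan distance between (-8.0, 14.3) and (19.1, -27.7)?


|(-8)-19.1| + |14.3-(-27.7)| = 27.1 + 42 = 69.1

69.1


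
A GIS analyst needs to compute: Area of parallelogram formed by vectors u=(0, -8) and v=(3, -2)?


|u x v| = |0*(-2) - (-8)*3|
= |0 - (-24)| = 24

24


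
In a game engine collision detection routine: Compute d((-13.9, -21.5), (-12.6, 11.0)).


dx=1.3, dy=32.5
d^2 = 1.3^2 + 32.5^2 = 1057.94
d = sqrt(1057.94) = 32.526

32.526


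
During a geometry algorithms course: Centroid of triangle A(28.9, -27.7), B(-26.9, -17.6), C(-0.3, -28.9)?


Centroid = ((x_A+x_B+x_C)/3, (y_A+y_B+y_C)/3)
= ((28.9+(-26.9)+(-0.3))/3, ((-27.7)+(-17.6)+(-28.9))/3)
= (0.5667, -24.7333)

(0.5667, -24.7333)


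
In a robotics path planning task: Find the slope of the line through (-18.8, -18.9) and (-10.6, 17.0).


slope = (y2-y1)/(x2-x1) = (17-(-18.9))/((-10.6)-(-18.8)) = 35.9/8.2 = 4.378

4.378


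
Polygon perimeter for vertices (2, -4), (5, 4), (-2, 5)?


Sides: (2, -4)->(5, 4): sqrt(73) = 8.544004, (5, 4)->(-2, 5): sqrt(50) = 7.071068, (-2, 5)->(2, -4): sqrt(97) = 9.848858
Sum = 25.46393
Perimeter = 25.4639

25.4639


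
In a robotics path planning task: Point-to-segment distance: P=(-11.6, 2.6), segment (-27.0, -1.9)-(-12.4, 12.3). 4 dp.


Project P onto AB: t = 0.6961 (clamped to [0,1])
Closest point on segment: (-16.837, 7.9845)
Distance: 7.5113

7.5113


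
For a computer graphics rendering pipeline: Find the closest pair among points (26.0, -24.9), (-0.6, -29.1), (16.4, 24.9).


d(P0,P1) = 26.9295, d(P0,P2) = 50.7169, d(P1,P2) = 56.6127
Closest: P0 and P1

Closest pair: (26.0, -24.9) and (-0.6, -29.1), distance = 26.9295


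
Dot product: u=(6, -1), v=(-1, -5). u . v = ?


u . v = u_x*v_x + u_y*v_y = 6*(-1) + (-1)*(-5)
= (-6) + 5 = -1

-1


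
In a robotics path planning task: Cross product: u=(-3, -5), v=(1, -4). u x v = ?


u x v = u_x*v_y - u_y*v_x = (-3)*(-4) - (-5)*1
= 12 - (-5) = 17

17


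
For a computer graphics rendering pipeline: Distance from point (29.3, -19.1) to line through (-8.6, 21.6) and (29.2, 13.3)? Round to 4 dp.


|cross product| = 1223.89
|line direction| = sqrt(1497.73) = 38.7005
Distance = 1223.89/sqrt(1497.73) = 31.6246

31.6246


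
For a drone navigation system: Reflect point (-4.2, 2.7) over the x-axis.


Reflection over x-axis: (x,y) -> (x,-y)
(-4.2, 2.7) -> (-4.2, -2.7)

(-4.2, -2.7)


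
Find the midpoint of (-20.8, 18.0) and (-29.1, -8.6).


M = (((-20.8)+(-29.1))/2, (18+(-8.6))/2)
= (-24.95, 4.7)

(-24.95, 4.7)


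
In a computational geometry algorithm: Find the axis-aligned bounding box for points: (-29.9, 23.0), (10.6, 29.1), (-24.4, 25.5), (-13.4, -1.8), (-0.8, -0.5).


x range: [-29.9, 10.6]
y range: [-1.8, 29.1]
Bounding box: (-29.9,-1.8) to (10.6,29.1)

(-29.9,-1.8) to (10.6,29.1)


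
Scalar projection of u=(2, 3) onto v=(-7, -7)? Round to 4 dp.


u.v = -35, |v| = sqrt(98) = 9.8995
Scalar projection = u.v / |v| = -35 / sqrt(98) = -3.5355

-3.5355


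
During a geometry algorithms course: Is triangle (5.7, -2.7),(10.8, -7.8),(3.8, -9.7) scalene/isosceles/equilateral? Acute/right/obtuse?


Side lengths squared: AB^2=52.02, BC^2=52.61, CA^2=52.61
Sorted: [52.02, 52.61, 52.61]
By sides: Isosceles, By angles: Acute

Isosceles, Acute


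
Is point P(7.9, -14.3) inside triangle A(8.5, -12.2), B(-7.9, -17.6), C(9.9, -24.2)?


Cross products: AB x AP = 31.2, BC x BP = 163.02, CA x CP = 10.14
All same sign? yes

Yes, inside


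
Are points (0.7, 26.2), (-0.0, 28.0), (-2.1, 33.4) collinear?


Cross product: (0-0.7)*(33.4-26.2) - (28-26.2)*((-2.1)-0.7)
= 0

Yes, collinear


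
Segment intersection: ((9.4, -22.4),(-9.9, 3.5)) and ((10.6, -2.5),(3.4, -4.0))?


Cross products: d1=141.48, d2=-73.95, d3=-415.15, d4=-199.72
d1*d2 < 0 and d3*d4 < 0? no

No, they don't intersect


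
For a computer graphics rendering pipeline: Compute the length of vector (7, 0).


|u| = sqrt(7^2 + 0^2) = sqrt(49) = 7

7


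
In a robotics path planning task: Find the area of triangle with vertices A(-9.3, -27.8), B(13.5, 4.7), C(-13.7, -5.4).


Area = |x_A(y_B-y_C) + x_B(y_C-y_A) + x_C(y_A-y_B)|/2
= |(-93.93) + 302.4 + 445.25|/2
= 653.72/2 = 326.86

326.86


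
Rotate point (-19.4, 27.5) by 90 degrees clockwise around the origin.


90° CW: (x,y) -> (y, -x)
(-19.4,27.5) -> (27.5, 19.4)

(27.5, 19.4)


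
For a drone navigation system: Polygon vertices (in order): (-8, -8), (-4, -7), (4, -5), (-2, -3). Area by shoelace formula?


Shoelace sum: ((-8)*(-7) - (-4)*(-8)) + ((-4)*(-5) - 4*(-7)) + (4*(-3) - (-2)*(-5)) + ((-2)*(-8) - (-8)*(-3))
= 42
Area = |42|/2 = 21

21


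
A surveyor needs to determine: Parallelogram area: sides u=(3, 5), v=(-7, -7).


|u x v| = |3*(-7) - 5*(-7)|
= |(-21) - (-35)| = 14

14


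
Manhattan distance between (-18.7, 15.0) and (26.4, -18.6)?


|(-18.7)-26.4| + |15-(-18.6)| = 45.1 + 33.6 = 78.7

78.7


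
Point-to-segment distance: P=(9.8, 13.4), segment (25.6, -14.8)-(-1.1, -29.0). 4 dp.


Project P onto AB: t = 0.0234 (clamped to [0,1])
Closest point on segment: (24.9746, -15.1326)
Distance: 32.3168

32.3168


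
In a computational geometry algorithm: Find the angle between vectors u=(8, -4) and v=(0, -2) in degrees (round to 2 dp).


u.v = 8, |u| = sqrt(80) = 8.9443, |v| = sqrt(4) = 2
cos(theta) = u.v/(|u||v|) = 8/sqrt(320) = 0.447214
theta = acos(0.447214) = 63.43 degrees

63.43 degrees


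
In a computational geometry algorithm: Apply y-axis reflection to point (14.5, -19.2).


Reflection over y-axis: (x,y) -> (-x,y)
(14.5, -19.2) -> (-14.5, -19.2)

(-14.5, -19.2)


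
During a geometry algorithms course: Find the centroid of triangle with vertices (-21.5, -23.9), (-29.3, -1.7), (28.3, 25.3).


Centroid = ((x_A+x_B+x_C)/3, (y_A+y_B+y_C)/3)
= (((-21.5)+(-29.3)+28.3)/3, ((-23.9)+(-1.7)+25.3)/3)
= (-7.5, -0.1)

(-7.5, -0.1)


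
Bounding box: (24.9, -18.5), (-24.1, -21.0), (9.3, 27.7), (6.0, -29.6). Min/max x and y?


x range: [-24.1, 24.9]
y range: [-29.6, 27.7]
Bounding box: (-24.1,-29.6) to (24.9,27.7)

(-24.1,-29.6) to (24.9,27.7)


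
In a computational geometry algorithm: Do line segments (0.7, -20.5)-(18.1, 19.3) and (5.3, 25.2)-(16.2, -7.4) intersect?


Cross products: d1=-648.09, d2=352.97, d3=612.1, d4=-388.96
d1*d2 < 0 and d3*d4 < 0? yes

Yes, they intersect


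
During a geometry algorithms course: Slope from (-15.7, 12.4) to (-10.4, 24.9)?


slope = (y2-y1)/(x2-x1) = (24.9-12.4)/((-10.4)-(-15.7)) = 12.5/5.3 = 2.3585

2.3585


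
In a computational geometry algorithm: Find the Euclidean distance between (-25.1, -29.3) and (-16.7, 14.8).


dx=8.4, dy=44.1
d^2 = 8.4^2 + 44.1^2 = 2015.37
d = sqrt(2015.37) = 44.8929

44.8929


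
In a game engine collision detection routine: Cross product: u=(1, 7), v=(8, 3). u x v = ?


u x v = u_x*v_y - u_y*v_x = 1*3 - 7*8
= 3 - 56 = -53

-53


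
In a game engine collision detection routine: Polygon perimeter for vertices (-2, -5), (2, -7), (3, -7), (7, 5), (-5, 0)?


Sides: (-2, -5)->(2, -7): sqrt(20) = 4.472136, (2, -7)->(3, -7): sqrt(1) = 1, (3, -7)->(7, 5): sqrt(160) = 12.649111, (7, 5)->(-5, 0): sqrt(169) = 13, (-5, 0)->(-2, -5): sqrt(34) = 5.830952
Sum = 36.952199
Perimeter = 36.9522

36.9522


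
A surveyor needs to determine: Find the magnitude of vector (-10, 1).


|u| = sqrt((-10)^2 + 1^2) = sqrt(101) = 10.0499

10.0499


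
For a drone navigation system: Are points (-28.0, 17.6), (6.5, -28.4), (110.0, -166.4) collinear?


Cross product: (6.5-(-28))*((-166.4)-17.6) - ((-28.4)-17.6)*(110-(-28))
= 0

Yes, collinear


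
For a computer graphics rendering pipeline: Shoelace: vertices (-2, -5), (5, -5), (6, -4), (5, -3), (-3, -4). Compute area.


Shoelace sum: ((-2)*(-5) - 5*(-5)) + (5*(-4) - 6*(-5)) + (6*(-3) - 5*(-4)) + (5*(-4) - (-3)*(-3)) + ((-3)*(-5) - (-2)*(-4))
= 25
Area = |25|/2 = 12.5

12.5


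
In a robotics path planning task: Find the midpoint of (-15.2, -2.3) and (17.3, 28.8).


M = (((-15.2)+17.3)/2, ((-2.3)+28.8)/2)
= (1.05, 13.25)

(1.05, 13.25)


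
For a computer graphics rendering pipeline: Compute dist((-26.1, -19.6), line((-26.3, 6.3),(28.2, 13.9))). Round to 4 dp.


|cross product| = 1413.07
|line direction| = sqrt(3028.01) = 55.0274
Distance = 1413.07/sqrt(3028.01) = 25.6794

25.6794


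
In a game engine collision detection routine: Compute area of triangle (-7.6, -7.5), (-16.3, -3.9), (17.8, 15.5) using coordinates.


Area = |x_A(y_B-y_C) + x_B(y_C-y_A) + x_C(y_A-y_B)|/2
= |147.44 + (-374.9) + (-64.08)|/2
= 291.54/2 = 145.77

145.77


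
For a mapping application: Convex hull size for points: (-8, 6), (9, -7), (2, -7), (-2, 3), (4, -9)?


Convex hull vertices (CCW): (-8, 6), (2, -7), (4, -9), (9, -7), (-2, 3)
Count = 5

5


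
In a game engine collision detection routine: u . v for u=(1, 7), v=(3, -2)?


u . v = u_x*v_x + u_y*v_y = 1*3 + 7*(-2)
= 3 + (-14) = -11

-11


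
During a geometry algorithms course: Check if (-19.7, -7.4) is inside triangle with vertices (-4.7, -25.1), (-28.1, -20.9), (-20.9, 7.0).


Cross products: AB x AP = -351.18, BC x BP = -137.16, CA x CP = -194.76
All same sign? yes

Yes, inside


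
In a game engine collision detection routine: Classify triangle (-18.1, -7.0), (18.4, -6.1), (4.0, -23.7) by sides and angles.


Side lengths squared: AB^2=1333.06, BC^2=517.12, CA^2=767.3
Sorted: [517.12, 767.3, 1333.06]
By sides: Scalene, By angles: Obtuse

Scalene, Obtuse


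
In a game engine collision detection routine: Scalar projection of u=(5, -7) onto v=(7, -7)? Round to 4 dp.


u.v = 84, |v| = sqrt(98) = 9.8995
Scalar projection = u.v / |v| = 84 / sqrt(98) = 8.4853

8.4853


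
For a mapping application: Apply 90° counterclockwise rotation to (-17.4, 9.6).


90° CCW: (x,y) -> (-y, x)
(-17.4,9.6) -> (-9.6, -17.4)

(-9.6, -17.4)


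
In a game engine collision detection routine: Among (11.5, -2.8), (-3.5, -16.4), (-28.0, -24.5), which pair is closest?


d(P0,P1) = 20.2475, d(P0,P2) = 45.0682, d(P1,P2) = 25.8043
Closest: P0 and P1

Closest pair: (11.5, -2.8) and (-3.5, -16.4), distance = 20.2475


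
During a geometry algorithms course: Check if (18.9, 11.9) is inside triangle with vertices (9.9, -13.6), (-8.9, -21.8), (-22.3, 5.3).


Cross products: AB x AP = -405.6, BC x BP = -1204.96, CA x CP = 991.2
All same sign? no

No, outside


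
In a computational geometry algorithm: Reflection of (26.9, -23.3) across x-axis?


Reflection over x-axis: (x,y) -> (x,-y)
(26.9, -23.3) -> (26.9, 23.3)

(26.9, 23.3)


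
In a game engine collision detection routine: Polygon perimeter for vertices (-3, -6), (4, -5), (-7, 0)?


Sides: (-3, -6)->(4, -5): sqrt(50) = 7.071068, (4, -5)->(-7, 0): sqrt(146) = 12.083046, (-7, 0)->(-3, -6): sqrt(52) = 7.211103
Sum = 26.365217
Perimeter = 26.3652

26.3652


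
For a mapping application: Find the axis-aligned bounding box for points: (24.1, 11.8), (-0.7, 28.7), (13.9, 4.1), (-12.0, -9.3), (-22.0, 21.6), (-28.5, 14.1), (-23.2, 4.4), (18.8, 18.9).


x range: [-28.5, 24.1]
y range: [-9.3, 28.7]
Bounding box: (-28.5,-9.3) to (24.1,28.7)

(-28.5,-9.3) to (24.1,28.7)


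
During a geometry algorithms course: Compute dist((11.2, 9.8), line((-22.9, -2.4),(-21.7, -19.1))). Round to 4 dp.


|cross product| = 584.11
|line direction| = sqrt(280.33) = 16.7431
Distance = 584.11/sqrt(280.33) = 34.8867

34.8867


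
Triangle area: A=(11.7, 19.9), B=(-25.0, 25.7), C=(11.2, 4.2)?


Area = |x_A(y_B-y_C) + x_B(y_C-y_A) + x_C(y_A-y_B)|/2
= |251.55 + 392.5 + (-64.96)|/2
= 579.09/2 = 289.545

289.545


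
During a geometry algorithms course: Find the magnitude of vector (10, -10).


|u| = sqrt(10^2 + (-10)^2) = sqrt(200) = 14.1421

14.1421


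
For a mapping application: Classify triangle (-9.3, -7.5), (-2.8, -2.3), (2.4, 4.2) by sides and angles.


Side lengths squared: AB^2=69.29, BC^2=69.29, CA^2=273.78
Sorted: [69.29, 69.29, 273.78]
By sides: Isosceles, By angles: Obtuse

Isosceles, Obtuse


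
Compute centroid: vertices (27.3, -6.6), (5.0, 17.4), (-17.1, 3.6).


Centroid = ((x_A+x_B+x_C)/3, (y_A+y_B+y_C)/3)
= ((27.3+5+(-17.1))/3, ((-6.6)+17.4+3.6)/3)
= (5.0667, 4.8)

(5.0667, 4.8)


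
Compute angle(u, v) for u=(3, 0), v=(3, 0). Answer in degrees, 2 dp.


u.v = 9, |u| = sqrt(9) = 3, |v| = sqrt(9) = 3
cos(theta) = u.v/(|u||v|) = 9/sqrt(81) = 1
theta = acos(1) = 0 degrees

0 degrees


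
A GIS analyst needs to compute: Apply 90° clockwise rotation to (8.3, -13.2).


90° CW: (x,y) -> (y, -x)
(8.3,-13.2) -> (-13.2, -8.3)

(-13.2, -8.3)


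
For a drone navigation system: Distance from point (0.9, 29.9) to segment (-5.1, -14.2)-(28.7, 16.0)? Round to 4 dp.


Project P onto AB: t = 0.747 (clamped to [0,1])
Closest point on segment: (20.1473, 8.3583)
Distance: 28.8878

28.8878


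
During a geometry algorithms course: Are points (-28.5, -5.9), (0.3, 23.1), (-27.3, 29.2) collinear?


Cross product: (0.3-(-28.5))*(29.2-(-5.9)) - (23.1-(-5.9))*((-27.3)-(-28.5))
= 976.08

No, not collinear


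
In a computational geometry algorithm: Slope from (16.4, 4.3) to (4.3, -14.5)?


slope = (y2-y1)/(x2-x1) = ((-14.5)-4.3)/(4.3-16.4) = (-18.8)/(-12.1) = 1.5537

1.5537


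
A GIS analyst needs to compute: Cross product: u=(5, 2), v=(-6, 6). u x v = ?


u x v = u_x*v_y - u_y*v_x = 5*6 - 2*(-6)
= 30 - (-12) = 42

42


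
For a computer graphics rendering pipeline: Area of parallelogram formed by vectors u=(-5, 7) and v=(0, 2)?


|u x v| = |(-5)*2 - 7*0|
= |(-10) - 0| = 10

10


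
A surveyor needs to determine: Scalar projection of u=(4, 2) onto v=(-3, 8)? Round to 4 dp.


u.v = 4, |v| = sqrt(73) = 8.544
Scalar projection = u.v / |v| = 4 / sqrt(73) = 0.4682

0.4682


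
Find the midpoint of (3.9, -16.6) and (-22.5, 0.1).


M = ((3.9+(-22.5))/2, ((-16.6)+0.1)/2)
= (-9.3, -8.25)

(-9.3, -8.25)


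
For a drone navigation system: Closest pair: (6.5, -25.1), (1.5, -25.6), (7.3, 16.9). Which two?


d(P0,P1) = 5.0249, d(P0,P2) = 42.0076, d(P1,P2) = 42.8939
Closest: P0 and P1

Closest pair: (6.5, -25.1) and (1.5, -25.6), distance = 5.0249


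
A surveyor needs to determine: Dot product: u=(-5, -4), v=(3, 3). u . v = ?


u . v = u_x*v_x + u_y*v_y = (-5)*3 + (-4)*3
= (-15) + (-12) = -27

-27


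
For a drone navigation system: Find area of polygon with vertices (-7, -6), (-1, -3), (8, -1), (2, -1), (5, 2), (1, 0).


Shoelace sum: ((-7)*(-3) - (-1)*(-6)) + ((-1)*(-1) - 8*(-3)) + (8*(-1) - 2*(-1)) + (2*2 - 5*(-1)) + (5*0 - 1*2) + (1*(-6) - (-7)*0)
= 35
Area = |35|/2 = 17.5

17.5


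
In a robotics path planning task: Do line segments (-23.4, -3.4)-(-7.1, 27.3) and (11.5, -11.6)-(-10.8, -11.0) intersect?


Cross products: d1=-161.92, d2=-856.31, d3=-1205.09, d4=-510.7
d1*d2 < 0 and d3*d4 < 0? no

No, they don't intersect


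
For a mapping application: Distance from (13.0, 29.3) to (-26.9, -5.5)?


dx=-39.9, dy=-34.8
d^2 = (-39.9)^2 + (-34.8)^2 = 2803.05
d = sqrt(2803.05) = 52.9438

52.9438


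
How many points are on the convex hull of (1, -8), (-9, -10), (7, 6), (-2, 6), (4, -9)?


Convex hull vertices (CCW): (-9, -10), (4, -9), (7, 6), (-2, 6)
Count = 4

4


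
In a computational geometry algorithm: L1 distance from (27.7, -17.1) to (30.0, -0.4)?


|27.7-30| + |(-17.1)-(-0.4)| = 2.3 + 16.7 = 19

19


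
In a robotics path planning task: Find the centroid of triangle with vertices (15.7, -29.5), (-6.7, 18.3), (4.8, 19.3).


Centroid = ((x_A+x_B+x_C)/3, (y_A+y_B+y_C)/3)
= ((15.7+(-6.7)+4.8)/3, ((-29.5)+18.3+19.3)/3)
= (4.6, 2.7)

(4.6, 2.7)


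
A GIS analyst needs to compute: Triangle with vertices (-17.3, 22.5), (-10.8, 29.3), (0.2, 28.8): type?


Side lengths squared: AB^2=88.49, BC^2=121.25, CA^2=345.94
Sorted: [88.49, 121.25, 345.94]
By sides: Scalene, By angles: Obtuse

Scalene, Obtuse


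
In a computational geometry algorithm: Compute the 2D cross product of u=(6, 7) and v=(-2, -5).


u x v = u_x*v_y - u_y*v_x = 6*(-5) - 7*(-2)
= (-30) - (-14) = -16

-16


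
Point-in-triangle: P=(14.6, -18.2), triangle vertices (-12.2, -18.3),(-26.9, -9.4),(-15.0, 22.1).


Cross products: AB x AP = -239.99, BC x BP = -1411.97, CA x CP = 1083
All same sign? no

No, outside


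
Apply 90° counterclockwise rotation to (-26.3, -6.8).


90° CCW: (x,y) -> (-y, x)
(-26.3,-6.8) -> (6.8, -26.3)

(6.8, -26.3)


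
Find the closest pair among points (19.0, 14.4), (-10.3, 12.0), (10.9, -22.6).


d(P0,P1) = 29.3981, d(P0,P2) = 37.8762, d(P1,P2) = 40.5783
Closest: P0 and P1

Closest pair: (19.0, 14.4) and (-10.3, 12.0), distance = 29.3981


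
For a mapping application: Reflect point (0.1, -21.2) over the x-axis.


Reflection over x-axis: (x,y) -> (x,-y)
(0.1, -21.2) -> (0.1, 21.2)

(0.1, 21.2)


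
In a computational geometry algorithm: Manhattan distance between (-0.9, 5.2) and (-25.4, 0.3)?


|(-0.9)-(-25.4)| + |5.2-0.3| = 24.5 + 4.9 = 29.4

29.4


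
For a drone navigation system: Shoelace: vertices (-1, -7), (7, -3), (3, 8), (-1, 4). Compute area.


Shoelace sum: ((-1)*(-3) - 7*(-7)) + (7*8 - 3*(-3)) + (3*4 - (-1)*8) + ((-1)*(-7) - (-1)*4)
= 148
Area = |148|/2 = 74

74


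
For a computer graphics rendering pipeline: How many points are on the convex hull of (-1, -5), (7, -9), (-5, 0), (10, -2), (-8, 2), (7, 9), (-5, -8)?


Convex hull vertices (CCW): (-8, 2), (-5, -8), (7, -9), (10, -2), (7, 9)
Count = 5

5


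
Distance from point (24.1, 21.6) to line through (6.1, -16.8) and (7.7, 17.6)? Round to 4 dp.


|cross product| = 557.76
|line direction| = sqrt(1185.92) = 34.4372
Distance = 557.76/sqrt(1185.92) = 16.1964

16.1964


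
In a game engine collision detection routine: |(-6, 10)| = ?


|u| = sqrt((-6)^2 + 10^2) = sqrt(136) = 11.6619

11.6619


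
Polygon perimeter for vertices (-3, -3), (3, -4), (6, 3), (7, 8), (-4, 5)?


Sides: (-3, -3)->(3, -4): sqrt(37) = 6.082763, (3, -4)->(6, 3): sqrt(58) = 7.615773, (6, 3)->(7, 8): sqrt(26) = 5.09902, (7, 8)->(-4, 5): sqrt(130) = 11.401754, (-4, 5)->(-3, -3): sqrt(65) = 8.062258
Sum = 38.261568
Perimeter = 38.2616

38.2616


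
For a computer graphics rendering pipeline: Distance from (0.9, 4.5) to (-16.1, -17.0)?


dx=-17, dy=-21.5
d^2 = (-17)^2 + (-21.5)^2 = 751.25
d = sqrt(751.25) = 27.4089

27.4089


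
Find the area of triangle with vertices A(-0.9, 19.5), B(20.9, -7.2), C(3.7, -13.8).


Area = |x_A(y_B-y_C) + x_B(y_C-y_A) + x_C(y_A-y_B)|/2
= |(-5.94) + (-695.97) + 98.79|/2
= 603.12/2 = 301.56

301.56


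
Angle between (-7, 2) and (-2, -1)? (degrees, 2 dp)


u.v = 12, |u| = sqrt(53) = 7.2801, |v| = sqrt(5) = 2.2361
cos(theta) = u.v/(|u||v|) = 12/sqrt(265) = 0.737154
theta = acos(0.737154) = 42.51 degrees

42.51 degrees


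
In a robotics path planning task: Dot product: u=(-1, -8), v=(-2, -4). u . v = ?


u . v = u_x*v_x + u_y*v_y = (-1)*(-2) + (-8)*(-4)
= 2 + 32 = 34

34


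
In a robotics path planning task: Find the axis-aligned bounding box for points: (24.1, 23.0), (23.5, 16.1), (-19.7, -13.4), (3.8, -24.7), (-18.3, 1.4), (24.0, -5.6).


x range: [-19.7, 24.1]
y range: [-24.7, 23]
Bounding box: (-19.7,-24.7) to (24.1,23)

(-19.7,-24.7) to (24.1,23)


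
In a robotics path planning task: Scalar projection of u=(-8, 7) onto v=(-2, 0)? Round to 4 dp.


u.v = 16, |v| = sqrt(4) = 2
Scalar projection = u.v / |v| = 16 / sqrt(4) = 8

8


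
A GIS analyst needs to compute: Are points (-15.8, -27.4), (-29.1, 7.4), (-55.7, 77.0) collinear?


Cross product: ((-29.1)-(-15.8))*(77-(-27.4)) - (7.4-(-27.4))*((-55.7)-(-15.8))
= 0

Yes, collinear


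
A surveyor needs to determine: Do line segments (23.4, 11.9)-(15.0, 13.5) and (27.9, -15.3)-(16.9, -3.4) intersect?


Cross products: d1=-245.65, d2=-163.29, d3=221.28, d4=138.92
d1*d2 < 0 and d3*d4 < 0? no

No, they don't intersect


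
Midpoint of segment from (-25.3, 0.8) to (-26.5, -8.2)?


M = (((-25.3)+(-26.5))/2, (0.8+(-8.2))/2)
= (-25.9, -3.7)

(-25.9, -3.7)


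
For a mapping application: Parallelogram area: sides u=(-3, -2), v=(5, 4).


|u x v| = |(-3)*4 - (-2)*5|
= |(-12) - (-10)| = 2

2


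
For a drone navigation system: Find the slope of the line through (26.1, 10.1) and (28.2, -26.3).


slope = (y2-y1)/(x2-x1) = ((-26.3)-10.1)/(28.2-26.1) = (-36.4)/2.1 = -17.3333

-17.3333


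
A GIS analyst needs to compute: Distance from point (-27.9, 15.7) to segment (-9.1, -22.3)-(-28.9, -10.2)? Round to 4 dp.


Project P onto AB: t = 1 (clamped to [0,1])
Closest point on segment: (-28.9, -10.2)
Distance: 25.9193

25.9193


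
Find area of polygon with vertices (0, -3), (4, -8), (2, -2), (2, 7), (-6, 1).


Shoelace sum: (0*(-8) - 4*(-3)) + (4*(-2) - 2*(-8)) + (2*7 - 2*(-2)) + (2*1 - (-6)*7) + ((-6)*(-3) - 0*1)
= 100
Area = |100|/2 = 50

50


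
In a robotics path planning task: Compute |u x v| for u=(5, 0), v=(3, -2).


|u x v| = |5*(-2) - 0*3|
= |(-10) - 0| = 10

10


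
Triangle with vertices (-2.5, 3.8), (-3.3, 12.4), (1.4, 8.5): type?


Side lengths squared: AB^2=74.6, BC^2=37.3, CA^2=37.3
Sorted: [37.3, 37.3, 74.6]
By sides: Isosceles, By angles: Right

Isosceles, Right


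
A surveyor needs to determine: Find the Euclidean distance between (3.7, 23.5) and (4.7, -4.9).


dx=1, dy=-28.4
d^2 = 1^2 + (-28.4)^2 = 807.56
d = sqrt(807.56) = 28.4176

28.4176


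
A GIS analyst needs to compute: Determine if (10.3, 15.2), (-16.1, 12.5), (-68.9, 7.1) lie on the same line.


Cross product: ((-16.1)-10.3)*(7.1-15.2) - (12.5-15.2)*((-68.9)-10.3)
= 0

Yes, collinear


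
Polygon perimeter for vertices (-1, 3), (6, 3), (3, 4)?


Sides: (-1, 3)->(6, 3): sqrt(49) = 7, (6, 3)->(3, 4): sqrt(10) = 3.162278, (3, 4)->(-1, 3): sqrt(17) = 4.123106
Sum = 14.285384
Perimeter = 14.2854

14.2854


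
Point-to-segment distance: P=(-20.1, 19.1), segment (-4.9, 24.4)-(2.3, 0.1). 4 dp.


Project P onto AB: t = 0.0301 (clamped to [0,1])
Closest point on segment: (-4.6831, 23.668)
Distance: 16.0794

16.0794


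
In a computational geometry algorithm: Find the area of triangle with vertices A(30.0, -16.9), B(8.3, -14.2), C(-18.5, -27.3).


Area = |x_A(y_B-y_C) + x_B(y_C-y_A) + x_C(y_A-y_B)|/2
= |393 + (-86.32) + 49.95|/2
= 356.63/2 = 178.315

178.315


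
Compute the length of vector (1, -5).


|u| = sqrt(1^2 + (-5)^2) = sqrt(26) = 5.099

5.099


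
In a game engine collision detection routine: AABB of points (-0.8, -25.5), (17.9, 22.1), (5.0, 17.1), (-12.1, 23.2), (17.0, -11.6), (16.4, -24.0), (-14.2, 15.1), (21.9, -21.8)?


x range: [-14.2, 21.9]
y range: [-25.5, 23.2]
Bounding box: (-14.2,-25.5) to (21.9,23.2)

(-14.2,-25.5) to (21.9,23.2)


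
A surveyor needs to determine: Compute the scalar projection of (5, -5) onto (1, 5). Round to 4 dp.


u.v = -20, |v| = sqrt(26) = 5.099
Scalar projection = u.v / |v| = -20 / sqrt(26) = -3.9223

-3.9223


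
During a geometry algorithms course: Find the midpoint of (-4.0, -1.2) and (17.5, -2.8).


M = (((-4)+17.5)/2, ((-1.2)+(-2.8))/2)
= (6.75, -2)

(6.75, -2)


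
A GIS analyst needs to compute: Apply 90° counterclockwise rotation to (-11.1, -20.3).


90° CCW: (x,y) -> (-y, x)
(-11.1,-20.3) -> (20.3, -11.1)

(20.3, -11.1)


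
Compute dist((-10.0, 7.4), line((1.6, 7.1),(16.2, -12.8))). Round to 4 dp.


|cross product| = 226.46
|line direction| = sqrt(609.17) = 24.6814
Distance = 226.46/sqrt(609.17) = 9.1753

9.1753


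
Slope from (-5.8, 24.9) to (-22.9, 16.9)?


slope = (y2-y1)/(x2-x1) = (16.9-24.9)/((-22.9)-(-5.8)) = (-8)/(-17.1) = 0.4678

0.4678


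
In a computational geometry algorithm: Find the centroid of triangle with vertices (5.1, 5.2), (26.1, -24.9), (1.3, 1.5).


Centroid = ((x_A+x_B+x_C)/3, (y_A+y_B+y_C)/3)
= ((5.1+26.1+1.3)/3, (5.2+(-24.9)+1.5)/3)
= (10.8333, -6.0667)

(10.8333, -6.0667)


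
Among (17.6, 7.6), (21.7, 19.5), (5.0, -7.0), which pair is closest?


d(P0,P1) = 12.5865, d(P0,P2) = 19.2852, d(P1,P2) = 31.3232
Closest: P0 and P1

Closest pair: (17.6, 7.6) and (21.7, 19.5), distance = 12.5865


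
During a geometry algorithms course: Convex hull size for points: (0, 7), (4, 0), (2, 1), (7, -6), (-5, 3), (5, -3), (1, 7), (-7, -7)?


Convex hull vertices (CCW): (-7, -7), (7, -6), (1, 7), (0, 7), (-5, 3)
Count = 5

5


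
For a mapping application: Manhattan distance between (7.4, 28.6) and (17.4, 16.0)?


|7.4-17.4| + |28.6-16| = 10 + 12.6 = 22.6

22.6


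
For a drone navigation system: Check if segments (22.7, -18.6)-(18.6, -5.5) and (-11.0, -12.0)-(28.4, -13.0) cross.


Cross products: d1=-226.34, d2=285.7, d3=414.41, d4=-97.63
d1*d2 < 0 and d3*d4 < 0? yes

Yes, they intersect


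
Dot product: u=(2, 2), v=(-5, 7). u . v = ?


u . v = u_x*v_x + u_y*v_y = 2*(-5) + 2*7
= (-10) + 14 = 4

4


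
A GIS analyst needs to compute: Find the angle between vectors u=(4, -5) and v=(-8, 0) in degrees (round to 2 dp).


u.v = -32, |u| = sqrt(41) = 6.4031, |v| = sqrt(64) = 8
cos(theta) = u.v/(|u||v|) = -32/sqrt(2624) = -0.624695
theta = acos(-0.624695) = 128.66 degrees

128.66 degrees


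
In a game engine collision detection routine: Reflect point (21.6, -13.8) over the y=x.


Reflection over y=x: (x,y) -> (y,x)
(21.6, -13.8) -> (-13.8, 21.6)

(-13.8, 21.6)


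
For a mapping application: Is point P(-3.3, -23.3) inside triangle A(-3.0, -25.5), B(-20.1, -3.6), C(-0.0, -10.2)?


Cross products: AB x AP = -31.05, BC x BP = -285.09, CA x CP = -11.19
All same sign? yes

Yes, inside


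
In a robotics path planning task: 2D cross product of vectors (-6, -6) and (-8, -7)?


u x v = u_x*v_y - u_y*v_x = (-6)*(-7) - (-6)*(-8)
= 42 - 48 = -6

-6


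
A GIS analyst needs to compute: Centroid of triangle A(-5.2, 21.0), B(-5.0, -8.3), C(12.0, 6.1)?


Centroid = ((x_A+x_B+x_C)/3, (y_A+y_B+y_C)/3)
= (((-5.2)+(-5)+12)/3, (21+(-8.3)+6.1)/3)
= (0.6, 6.2667)

(0.6, 6.2667)


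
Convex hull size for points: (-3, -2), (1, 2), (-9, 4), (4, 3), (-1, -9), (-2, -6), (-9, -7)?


Convex hull vertices (CCW): (-9, -7), (-1, -9), (4, 3), (-9, 4)
Count = 4

4


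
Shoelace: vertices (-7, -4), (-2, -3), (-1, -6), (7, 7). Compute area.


Shoelace sum: ((-7)*(-3) - (-2)*(-4)) + ((-2)*(-6) - (-1)*(-3)) + ((-1)*7 - 7*(-6)) + (7*(-4) - (-7)*7)
= 78
Area = |78|/2 = 39

39


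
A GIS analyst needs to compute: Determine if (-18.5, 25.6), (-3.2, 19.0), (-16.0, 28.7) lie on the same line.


Cross product: ((-3.2)-(-18.5))*(28.7-25.6) - (19-25.6)*((-16)-(-18.5))
= 63.93

No, not collinear


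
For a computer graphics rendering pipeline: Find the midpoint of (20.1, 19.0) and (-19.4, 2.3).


M = ((20.1+(-19.4))/2, (19+2.3)/2)
= (0.35, 10.65)

(0.35, 10.65)


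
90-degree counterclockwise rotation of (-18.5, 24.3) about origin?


90° CCW: (x,y) -> (-y, x)
(-18.5,24.3) -> (-24.3, -18.5)

(-24.3, -18.5)


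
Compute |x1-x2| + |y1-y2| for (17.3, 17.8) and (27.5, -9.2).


|17.3-27.5| + |17.8-(-9.2)| = 10.2 + 27 = 37.2

37.2


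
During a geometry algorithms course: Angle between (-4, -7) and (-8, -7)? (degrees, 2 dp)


u.v = 81, |u| = sqrt(65) = 8.0623, |v| = sqrt(113) = 10.6301
cos(theta) = u.v/(|u||v|) = 81/sqrt(7345) = 0.945125
theta = acos(0.945125) = 19.07 degrees

19.07 degrees


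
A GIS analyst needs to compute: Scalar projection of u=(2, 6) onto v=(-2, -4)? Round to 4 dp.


u.v = -28, |v| = sqrt(20) = 4.4721
Scalar projection = u.v / |v| = -28 / sqrt(20) = -6.261

-6.261


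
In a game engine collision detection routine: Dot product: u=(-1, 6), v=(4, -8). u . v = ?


u . v = u_x*v_x + u_y*v_y = (-1)*4 + 6*(-8)
= (-4) + (-48) = -52

-52


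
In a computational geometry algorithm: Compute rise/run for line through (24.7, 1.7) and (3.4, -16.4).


slope = (y2-y1)/(x2-x1) = ((-16.4)-1.7)/(3.4-24.7) = (-18.1)/(-21.3) = 0.8498

0.8498


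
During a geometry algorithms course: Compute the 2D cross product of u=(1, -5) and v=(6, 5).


u x v = u_x*v_y - u_y*v_x = 1*5 - (-5)*6
= 5 - (-30) = 35

35


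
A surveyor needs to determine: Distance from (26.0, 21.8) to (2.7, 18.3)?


dx=-23.3, dy=-3.5
d^2 = (-23.3)^2 + (-3.5)^2 = 555.14
d = sqrt(555.14) = 23.5614

23.5614


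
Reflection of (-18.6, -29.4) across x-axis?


Reflection over x-axis: (x,y) -> (x,-y)
(-18.6, -29.4) -> (-18.6, 29.4)

(-18.6, 29.4)


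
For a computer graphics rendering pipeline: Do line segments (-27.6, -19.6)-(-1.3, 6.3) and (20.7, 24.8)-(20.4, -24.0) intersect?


Cross products: d1=-2343.72, d2=-1068.05, d3=-83.25, d4=-1358.92
d1*d2 < 0 and d3*d4 < 0? no

No, they don't intersect


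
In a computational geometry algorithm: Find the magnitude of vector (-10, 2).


|u| = sqrt((-10)^2 + 2^2) = sqrt(104) = 10.198

10.198


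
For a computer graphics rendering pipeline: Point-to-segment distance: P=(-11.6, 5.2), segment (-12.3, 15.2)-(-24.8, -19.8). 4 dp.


Project P onto AB: t = 0.2471 (clamped to [0,1])
Closest point on segment: (-15.3882, 6.5529)
Distance: 4.0226

4.0226


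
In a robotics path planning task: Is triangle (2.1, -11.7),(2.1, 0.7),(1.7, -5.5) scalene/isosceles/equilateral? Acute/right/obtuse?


Side lengths squared: AB^2=153.76, BC^2=38.6, CA^2=38.6
Sorted: [38.6, 38.6, 153.76]
By sides: Isosceles, By angles: Obtuse

Isosceles, Obtuse


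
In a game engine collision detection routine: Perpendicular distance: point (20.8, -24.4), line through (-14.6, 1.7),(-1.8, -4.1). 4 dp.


|cross product| = 128.76
|line direction| = sqrt(197.48) = 14.0528
Distance = 128.76/sqrt(197.48) = 9.1626

9.1626


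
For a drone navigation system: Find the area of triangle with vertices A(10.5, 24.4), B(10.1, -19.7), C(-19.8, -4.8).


Area = |x_A(y_B-y_C) + x_B(y_C-y_A) + x_C(y_A-y_B)|/2
= |(-156.45) + (-294.92) + (-873.18)|/2
= 1324.55/2 = 662.275

662.275


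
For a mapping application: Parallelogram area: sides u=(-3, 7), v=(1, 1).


|u x v| = |(-3)*1 - 7*1|
= |(-3) - 7| = 10

10


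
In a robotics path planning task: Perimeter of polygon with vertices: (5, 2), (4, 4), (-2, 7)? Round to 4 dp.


Sides: (5, 2)->(4, 4): sqrt(5) = 2.236068, (4, 4)->(-2, 7): sqrt(45) = 6.708204, (-2, 7)->(5, 2): sqrt(74) = 8.602325
Sum = 17.546597
Perimeter = 17.5466

17.5466


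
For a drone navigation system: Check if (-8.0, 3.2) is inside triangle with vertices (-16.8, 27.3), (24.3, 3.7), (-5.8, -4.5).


Cross products: AB x AP = -782.83, BC x BP = -249.81, CA x CP = -14.74
All same sign? yes

Yes, inside


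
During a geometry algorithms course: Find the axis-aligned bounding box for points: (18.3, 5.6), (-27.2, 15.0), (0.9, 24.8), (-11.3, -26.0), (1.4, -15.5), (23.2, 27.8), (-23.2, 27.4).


x range: [-27.2, 23.2]
y range: [-26, 27.8]
Bounding box: (-27.2,-26) to (23.2,27.8)

(-27.2,-26) to (23.2,27.8)


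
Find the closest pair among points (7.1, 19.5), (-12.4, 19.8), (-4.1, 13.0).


d(P0,P1) = 19.5023, d(P0,P2) = 12.9495, d(P1,P2) = 10.7299
Closest: P1 and P2

Closest pair: (-12.4, 19.8) and (-4.1, 13.0), distance = 10.7299


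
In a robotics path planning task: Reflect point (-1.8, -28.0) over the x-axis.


Reflection over x-axis: (x,y) -> (x,-y)
(-1.8, -28) -> (-1.8, 28)

(-1.8, 28)


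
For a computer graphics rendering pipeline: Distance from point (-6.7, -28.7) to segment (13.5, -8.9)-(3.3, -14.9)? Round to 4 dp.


Project P onto AB: t = 1 (clamped to [0,1])
Closest point on segment: (3.3, -14.9)
Distance: 17.0423

17.0423


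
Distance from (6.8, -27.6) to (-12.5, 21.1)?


dx=-19.3, dy=48.7
d^2 = (-19.3)^2 + 48.7^2 = 2744.18
d = sqrt(2744.18) = 52.3849

52.3849


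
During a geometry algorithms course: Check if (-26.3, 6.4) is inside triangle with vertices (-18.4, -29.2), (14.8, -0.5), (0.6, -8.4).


Cross products: AB x AP = 1408.65, BC x BP = -422.67, CA x CP = -840.72
All same sign? no

No, outside


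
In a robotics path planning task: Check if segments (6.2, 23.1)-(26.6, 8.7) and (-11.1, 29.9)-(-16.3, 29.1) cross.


Cross products: d1=49.2, d2=140.4, d3=-110.4, d4=-201.6
d1*d2 < 0 and d3*d4 < 0? no

No, they don't intersect


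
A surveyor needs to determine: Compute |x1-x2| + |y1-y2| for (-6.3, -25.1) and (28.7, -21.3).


|(-6.3)-28.7| + |(-25.1)-(-21.3)| = 35 + 3.8 = 38.8

38.8


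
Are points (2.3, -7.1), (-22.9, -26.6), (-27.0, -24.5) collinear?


Cross product: ((-22.9)-2.3)*((-24.5)-(-7.1)) - ((-26.6)-(-7.1))*((-27)-2.3)
= -132.87

No, not collinear


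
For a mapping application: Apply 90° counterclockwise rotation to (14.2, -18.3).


90° CCW: (x,y) -> (-y, x)
(14.2,-18.3) -> (18.3, 14.2)

(18.3, 14.2)


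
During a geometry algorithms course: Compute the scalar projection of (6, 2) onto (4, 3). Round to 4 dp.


u.v = 30, |v| = sqrt(25) = 5
Scalar projection = u.v / |v| = 30 / sqrt(25) = 6

6


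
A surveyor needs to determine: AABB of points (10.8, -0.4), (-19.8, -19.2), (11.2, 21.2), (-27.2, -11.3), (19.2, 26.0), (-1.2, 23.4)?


x range: [-27.2, 19.2]
y range: [-19.2, 26]
Bounding box: (-27.2,-19.2) to (19.2,26)

(-27.2,-19.2) to (19.2,26)


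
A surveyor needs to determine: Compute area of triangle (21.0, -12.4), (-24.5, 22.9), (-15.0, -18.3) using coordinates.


Area = |x_A(y_B-y_C) + x_B(y_C-y_A) + x_C(y_A-y_B)|/2
= |865.2 + 144.55 + 529.5|/2
= 1539.25/2 = 769.625

769.625


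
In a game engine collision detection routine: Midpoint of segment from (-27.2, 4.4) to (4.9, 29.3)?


M = (((-27.2)+4.9)/2, (4.4+29.3)/2)
= (-11.15, 16.85)

(-11.15, 16.85)


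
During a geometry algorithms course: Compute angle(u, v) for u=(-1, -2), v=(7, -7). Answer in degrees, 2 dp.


u.v = 7, |u| = sqrt(5) = 2.2361, |v| = sqrt(98) = 9.8995
cos(theta) = u.v/(|u||v|) = 7/sqrt(490) = 0.316228
theta = acos(0.316228) = 71.57 degrees

71.57 degrees


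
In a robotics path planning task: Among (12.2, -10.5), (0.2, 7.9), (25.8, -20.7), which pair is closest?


d(P0,P1) = 21.9672, d(P0,P2) = 17, d(P1,P2) = 38.3839
Closest: P0 and P2

Closest pair: (12.2, -10.5) and (25.8, -20.7), distance = 17


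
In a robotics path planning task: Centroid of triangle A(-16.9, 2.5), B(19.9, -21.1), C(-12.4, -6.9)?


Centroid = ((x_A+x_B+x_C)/3, (y_A+y_B+y_C)/3)
= (((-16.9)+19.9+(-12.4))/3, (2.5+(-21.1)+(-6.9))/3)
= (-3.1333, -8.5)

(-3.1333, -8.5)


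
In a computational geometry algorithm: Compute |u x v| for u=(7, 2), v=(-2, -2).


|u x v| = |7*(-2) - 2*(-2)|
= |(-14) - (-4)| = 10

10


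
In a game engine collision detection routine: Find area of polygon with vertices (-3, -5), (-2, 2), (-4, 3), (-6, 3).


Shoelace sum: ((-3)*2 - (-2)*(-5)) + ((-2)*3 - (-4)*2) + ((-4)*3 - (-6)*3) + ((-6)*(-5) - (-3)*3)
= 31
Area = |31|/2 = 15.5

15.5


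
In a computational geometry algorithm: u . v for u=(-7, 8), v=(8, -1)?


u . v = u_x*v_x + u_y*v_y = (-7)*8 + 8*(-1)
= (-56) + (-8) = -64

-64


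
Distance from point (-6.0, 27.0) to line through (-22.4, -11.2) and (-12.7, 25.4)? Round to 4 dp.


|cross product| = 229.7
|line direction| = sqrt(1433.65) = 37.8636
Distance = 229.7/sqrt(1433.65) = 6.0665

6.0665


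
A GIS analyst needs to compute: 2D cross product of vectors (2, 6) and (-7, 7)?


u x v = u_x*v_y - u_y*v_x = 2*7 - 6*(-7)
= 14 - (-42) = 56

56


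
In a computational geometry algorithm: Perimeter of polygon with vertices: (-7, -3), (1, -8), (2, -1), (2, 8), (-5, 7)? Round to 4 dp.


Sides: (-7, -3)->(1, -8): sqrt(89) = 9.433981, (1, -8)->(2, -1): sqrt(50) = 7.071068, (2, -1)->(2, 8): sqrt(81) = 9, (2, 8)->(-5, 7): sqrt(50) = 7.071068, (-5, 7)->(-7, -3): sqrt(104) = 10.198039
Sum = 42.774156
Perimeter = 42.7742

42.7742


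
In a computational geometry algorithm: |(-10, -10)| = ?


|u| = sqrt((-10)^2 + (-10)^2) = sqrt(200) = 14.1421

14.1421
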